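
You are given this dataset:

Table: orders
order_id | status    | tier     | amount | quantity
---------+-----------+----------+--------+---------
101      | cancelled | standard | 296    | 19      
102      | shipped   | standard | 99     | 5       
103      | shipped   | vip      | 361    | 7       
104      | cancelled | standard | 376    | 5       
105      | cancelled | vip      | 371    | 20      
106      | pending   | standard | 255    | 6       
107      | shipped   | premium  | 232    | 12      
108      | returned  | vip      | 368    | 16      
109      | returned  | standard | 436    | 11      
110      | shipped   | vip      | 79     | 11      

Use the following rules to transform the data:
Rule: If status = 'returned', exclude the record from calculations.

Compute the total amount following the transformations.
2069

Step 1: Identify records where status = 'returned'
Step 2: The excluded records sum to 804
Step 3: Original total amount = 2873
Step 4: Remaining total = 2873 - 804 = 2069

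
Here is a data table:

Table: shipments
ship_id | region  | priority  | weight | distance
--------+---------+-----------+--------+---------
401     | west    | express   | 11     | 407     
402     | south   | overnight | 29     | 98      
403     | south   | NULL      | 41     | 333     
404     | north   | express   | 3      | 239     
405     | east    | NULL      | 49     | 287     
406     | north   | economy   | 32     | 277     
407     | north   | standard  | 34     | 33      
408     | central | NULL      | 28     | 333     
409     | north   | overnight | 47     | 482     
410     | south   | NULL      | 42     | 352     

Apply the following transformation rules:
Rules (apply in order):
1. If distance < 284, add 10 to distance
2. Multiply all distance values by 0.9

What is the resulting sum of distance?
2592.9

Step 1: Apply Rule 1 - Add 10 to records with distance < 284
  - 4 records affected: 647 + (4 × 10) = 687
  - Unaffected records: 2194
  - Sum after Rule 1: 2881
Step 2: Apply Rule 2 - Multiply all by 0.9
  - 2881 × 0.9 = 2592.9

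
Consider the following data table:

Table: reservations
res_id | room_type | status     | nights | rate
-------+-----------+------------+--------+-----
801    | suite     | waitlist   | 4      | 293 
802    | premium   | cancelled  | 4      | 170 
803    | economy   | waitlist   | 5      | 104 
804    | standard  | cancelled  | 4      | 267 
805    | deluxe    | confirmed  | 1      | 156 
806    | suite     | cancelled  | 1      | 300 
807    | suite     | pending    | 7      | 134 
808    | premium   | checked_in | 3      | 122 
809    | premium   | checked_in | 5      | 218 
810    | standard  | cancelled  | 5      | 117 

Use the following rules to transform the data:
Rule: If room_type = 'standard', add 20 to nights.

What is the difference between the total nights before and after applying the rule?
40

Step 1: Original sum of nights = 39
Step 2: 2 records have room_type = 'standard'
Step 3: Each affected record changes by 20
Step 4: Total change = 2 × 20 = 40
Step 5: New sum = 39 + 40 = 79
Step 6: Difference = |79 - 39| = 40
        (Sum increased by 40)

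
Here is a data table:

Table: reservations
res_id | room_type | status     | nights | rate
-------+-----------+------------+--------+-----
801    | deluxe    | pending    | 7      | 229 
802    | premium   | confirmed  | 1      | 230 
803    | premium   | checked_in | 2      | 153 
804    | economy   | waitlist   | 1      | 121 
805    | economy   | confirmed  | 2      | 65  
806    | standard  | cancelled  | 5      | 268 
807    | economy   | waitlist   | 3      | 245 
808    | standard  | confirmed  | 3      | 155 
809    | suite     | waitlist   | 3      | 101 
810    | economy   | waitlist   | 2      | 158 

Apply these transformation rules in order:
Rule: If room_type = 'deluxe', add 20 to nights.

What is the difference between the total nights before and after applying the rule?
20

Step 1: Original sum of nights = 29
Step 2: 1 records have room_type = 'deluxe'
Step 3: Each affected record changes by 20
Step 4: Total change = 1 × 20 = 20
Step 5: New sum = 29 + 20 = 49
Step 6: Difference = |49 - 29| = 20
        (Sum increased by 20)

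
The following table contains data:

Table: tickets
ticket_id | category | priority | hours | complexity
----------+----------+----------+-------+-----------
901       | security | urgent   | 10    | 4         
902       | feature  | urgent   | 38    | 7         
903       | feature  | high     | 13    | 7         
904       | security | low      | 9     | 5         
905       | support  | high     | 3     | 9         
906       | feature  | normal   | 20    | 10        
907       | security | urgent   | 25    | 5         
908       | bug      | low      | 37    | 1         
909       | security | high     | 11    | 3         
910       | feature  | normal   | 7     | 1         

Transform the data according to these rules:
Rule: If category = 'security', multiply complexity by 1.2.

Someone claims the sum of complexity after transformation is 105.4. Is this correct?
No, the correct result is 55.4.

Step 1: Calculate the correct sum after transformation
Step 2: Apply multiplier 1.2 to records where category = 'security'
Step 3: Correct result = 55.4
Step 4: Claimed result = 105.4
Step 5: 55.4 ≠ 105.4
Conclusion: The claimed result is incorrect. The correct answer is 55.4.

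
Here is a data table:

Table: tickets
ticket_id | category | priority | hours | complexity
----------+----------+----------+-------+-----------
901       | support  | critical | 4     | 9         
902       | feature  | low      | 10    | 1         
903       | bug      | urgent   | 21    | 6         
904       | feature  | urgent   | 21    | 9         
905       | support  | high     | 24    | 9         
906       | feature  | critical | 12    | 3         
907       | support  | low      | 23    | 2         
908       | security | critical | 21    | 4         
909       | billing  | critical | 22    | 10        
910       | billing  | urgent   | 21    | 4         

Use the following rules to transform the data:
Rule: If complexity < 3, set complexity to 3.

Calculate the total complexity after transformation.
60

Step 1: 2 records have complexity < 3
Step 2: These records originally summed to 3
Step 3: After setting to minimum: 2 × 3 = 6
Step 4: Unaffected records sum: 54
Step 5: Final sum = 6 + 54 = 60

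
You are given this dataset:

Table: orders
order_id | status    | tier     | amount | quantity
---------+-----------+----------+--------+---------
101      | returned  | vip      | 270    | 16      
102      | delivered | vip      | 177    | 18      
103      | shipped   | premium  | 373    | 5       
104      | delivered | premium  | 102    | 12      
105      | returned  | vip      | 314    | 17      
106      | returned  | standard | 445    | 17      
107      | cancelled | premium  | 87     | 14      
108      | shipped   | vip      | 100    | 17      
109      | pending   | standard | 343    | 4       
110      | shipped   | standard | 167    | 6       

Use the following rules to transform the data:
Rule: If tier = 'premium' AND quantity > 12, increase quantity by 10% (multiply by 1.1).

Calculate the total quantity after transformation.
127.4

Step 1: Find records where tier = 'premium' AND quantity > 12
Step 2: 1 records match, summing to 14
Step 3: After multiplier: 14 × 1.1 = 15.4
Step 4: Unaffected records sum: 112
Step 5: Final sum = 15.4 + 112 = 127.4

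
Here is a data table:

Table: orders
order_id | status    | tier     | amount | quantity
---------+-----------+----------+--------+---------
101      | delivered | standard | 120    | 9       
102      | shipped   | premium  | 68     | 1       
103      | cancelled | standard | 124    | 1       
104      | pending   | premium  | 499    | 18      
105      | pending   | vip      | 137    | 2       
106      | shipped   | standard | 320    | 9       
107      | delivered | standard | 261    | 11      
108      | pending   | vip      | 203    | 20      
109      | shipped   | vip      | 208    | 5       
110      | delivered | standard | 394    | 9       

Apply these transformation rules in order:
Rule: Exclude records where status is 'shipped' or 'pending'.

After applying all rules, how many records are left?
4

Step 1: Count records to exclude
  - 3 (shipped) + 3 (pending) = 6 records
Step 2: Total records: 10
Step 3: Remaining = 10 - 6 = 4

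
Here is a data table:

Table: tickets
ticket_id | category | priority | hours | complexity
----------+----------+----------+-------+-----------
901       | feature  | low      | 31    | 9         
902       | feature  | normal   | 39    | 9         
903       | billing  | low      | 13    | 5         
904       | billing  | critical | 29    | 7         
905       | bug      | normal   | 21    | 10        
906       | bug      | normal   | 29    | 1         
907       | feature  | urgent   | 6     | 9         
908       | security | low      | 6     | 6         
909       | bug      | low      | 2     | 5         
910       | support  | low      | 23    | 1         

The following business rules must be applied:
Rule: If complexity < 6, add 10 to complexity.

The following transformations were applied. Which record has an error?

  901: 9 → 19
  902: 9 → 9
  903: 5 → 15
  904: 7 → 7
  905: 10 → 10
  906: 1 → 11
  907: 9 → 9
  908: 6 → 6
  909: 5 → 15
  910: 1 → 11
Record 901 has an error. The correct transformed value should be 9, not 19.

Step 1: Check each record against the rule
Step 2: Record 901 has complexity = 9
Step 3: Since 9 >= 6, the bonus should not have been applied
Step 4: Correct value = 9, but claimed value = 19
Conclusion: Record 901 has the error.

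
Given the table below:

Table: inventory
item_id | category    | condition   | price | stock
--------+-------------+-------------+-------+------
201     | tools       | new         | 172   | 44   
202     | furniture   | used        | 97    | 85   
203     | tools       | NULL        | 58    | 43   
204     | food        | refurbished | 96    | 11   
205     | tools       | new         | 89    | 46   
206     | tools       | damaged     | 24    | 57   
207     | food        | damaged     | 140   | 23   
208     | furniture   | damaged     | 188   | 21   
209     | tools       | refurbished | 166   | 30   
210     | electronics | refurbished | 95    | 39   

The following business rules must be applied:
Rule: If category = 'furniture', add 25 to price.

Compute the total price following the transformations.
1175

Step 1: Count records where category = 'furniture': 2
Step 2: Total bonus added: 2 × 25 = 50
Step 3: Original sum of price: 1125
Step 4: Final sum = 1125 + 50 = 1175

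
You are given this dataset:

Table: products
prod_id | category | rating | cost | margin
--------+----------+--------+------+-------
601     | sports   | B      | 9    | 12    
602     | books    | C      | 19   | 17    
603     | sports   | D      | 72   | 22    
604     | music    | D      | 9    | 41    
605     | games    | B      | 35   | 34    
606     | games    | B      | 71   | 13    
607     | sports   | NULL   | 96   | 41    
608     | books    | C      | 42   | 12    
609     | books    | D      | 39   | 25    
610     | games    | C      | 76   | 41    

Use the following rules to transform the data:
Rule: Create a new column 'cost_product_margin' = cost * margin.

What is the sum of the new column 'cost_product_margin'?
13028

Step 1: For each record, compute cost * margin
Example calculations:
  9 * 12 = 108
  19 * 17 = 323
  72 * 22 = 1584
  ...
Step 2: Sum all derived values
Step 3: Total = 13028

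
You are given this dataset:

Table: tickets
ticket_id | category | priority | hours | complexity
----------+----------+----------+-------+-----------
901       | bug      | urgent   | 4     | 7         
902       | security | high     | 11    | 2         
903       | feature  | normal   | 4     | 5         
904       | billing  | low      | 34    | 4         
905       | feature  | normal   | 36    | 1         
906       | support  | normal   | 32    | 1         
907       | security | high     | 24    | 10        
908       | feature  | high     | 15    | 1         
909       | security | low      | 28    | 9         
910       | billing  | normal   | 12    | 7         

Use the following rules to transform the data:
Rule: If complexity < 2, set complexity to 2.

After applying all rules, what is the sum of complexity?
50

Step 1: 3 records have complexity < 2
Step 2: These records originally summed to 3
Step 3: After setting to minimum: 3 × 2 = 6
Step 4: Unaffected records sum: 44
Step 5: Final sum = 6 + 44 = 50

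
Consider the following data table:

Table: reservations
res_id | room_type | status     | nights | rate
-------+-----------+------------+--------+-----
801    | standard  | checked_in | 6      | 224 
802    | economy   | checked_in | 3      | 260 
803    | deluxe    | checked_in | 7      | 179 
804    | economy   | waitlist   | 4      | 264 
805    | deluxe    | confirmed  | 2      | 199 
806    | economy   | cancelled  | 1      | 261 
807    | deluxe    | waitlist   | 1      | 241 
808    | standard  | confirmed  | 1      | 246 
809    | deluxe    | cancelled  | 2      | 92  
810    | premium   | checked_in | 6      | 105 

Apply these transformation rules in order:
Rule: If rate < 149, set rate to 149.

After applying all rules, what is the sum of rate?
2172

Step 1: 2 records have rate < 149
Step 2: These records originally summed to 197
Step 3: After setting to minimum: 2 × 149 = 298
Step 4: Unaffected records sum: 1874
Step 5: Final sum = 298 + 1874 = 2172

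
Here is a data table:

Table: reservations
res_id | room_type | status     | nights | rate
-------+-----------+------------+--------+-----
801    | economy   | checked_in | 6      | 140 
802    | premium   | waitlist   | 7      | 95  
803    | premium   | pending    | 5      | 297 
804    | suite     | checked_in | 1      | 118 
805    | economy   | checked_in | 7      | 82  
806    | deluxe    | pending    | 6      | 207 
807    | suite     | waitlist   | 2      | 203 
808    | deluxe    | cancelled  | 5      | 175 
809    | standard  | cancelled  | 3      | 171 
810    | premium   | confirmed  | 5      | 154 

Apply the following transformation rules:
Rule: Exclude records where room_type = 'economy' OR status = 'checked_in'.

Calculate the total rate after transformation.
1302

Step 1: Find records where room_type = 'economy' OR status = 'checked_in'
Step 2: 3 records match, summing to 340
Step 3: Original sum: 1642
Step 4: Remaining sum = 1642 - 340 = 1302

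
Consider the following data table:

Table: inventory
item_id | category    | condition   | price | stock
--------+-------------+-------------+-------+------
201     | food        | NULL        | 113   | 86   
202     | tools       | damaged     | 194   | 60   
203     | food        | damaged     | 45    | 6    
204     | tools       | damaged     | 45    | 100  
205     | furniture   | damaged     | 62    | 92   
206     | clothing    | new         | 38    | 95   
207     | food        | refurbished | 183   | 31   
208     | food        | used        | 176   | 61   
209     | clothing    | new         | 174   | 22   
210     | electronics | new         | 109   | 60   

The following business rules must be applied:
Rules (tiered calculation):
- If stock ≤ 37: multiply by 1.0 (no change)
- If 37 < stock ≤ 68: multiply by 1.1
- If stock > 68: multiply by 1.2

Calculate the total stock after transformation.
705.7

Step 1: Tier 1 (stock ≤ 37): 3 records, sum = 59 × 1.0 = 59.0
Step 2: Tier 2 (37 < stock ≤ 68): 3 records, sum = 181 × 1.1 = 199.1
Step 3: Tier 3 (stock > 68): 4 records, sum = 373 × 1.2 = 447.6
Step 4: Final sum = 59.0 + 199.1 + 447.6 = 705.7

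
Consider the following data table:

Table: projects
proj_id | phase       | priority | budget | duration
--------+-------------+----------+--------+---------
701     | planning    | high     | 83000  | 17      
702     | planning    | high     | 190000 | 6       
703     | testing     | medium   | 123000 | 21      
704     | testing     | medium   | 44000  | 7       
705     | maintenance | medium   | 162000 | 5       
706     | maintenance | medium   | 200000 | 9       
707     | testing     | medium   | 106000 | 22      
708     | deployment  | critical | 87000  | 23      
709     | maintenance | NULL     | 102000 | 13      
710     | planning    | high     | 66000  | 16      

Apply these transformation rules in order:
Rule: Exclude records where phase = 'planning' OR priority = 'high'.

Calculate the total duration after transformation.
100

Step 1: Find records where phase = 'planning' OR priority = 'high'
Step 2: 3 records match, summing to 39
Step 3: Original sum: 139
Step 4: Remaining sum = 139 - 39 = 100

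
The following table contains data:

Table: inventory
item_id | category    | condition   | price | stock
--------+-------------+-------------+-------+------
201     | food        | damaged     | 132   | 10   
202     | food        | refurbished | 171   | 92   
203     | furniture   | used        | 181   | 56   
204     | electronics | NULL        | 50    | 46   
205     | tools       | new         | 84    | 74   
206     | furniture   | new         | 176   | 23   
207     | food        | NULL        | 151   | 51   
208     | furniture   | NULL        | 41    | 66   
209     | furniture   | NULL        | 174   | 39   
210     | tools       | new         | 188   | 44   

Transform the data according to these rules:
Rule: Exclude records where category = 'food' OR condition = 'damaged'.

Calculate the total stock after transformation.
348

Step 1: Find records where category = 'food' OR condition = 'damaged'
Step 2: 3 records match, summing to 153
Step 3: Original sum: 501
Step 4: Remaining sum = 501 - 153 = 348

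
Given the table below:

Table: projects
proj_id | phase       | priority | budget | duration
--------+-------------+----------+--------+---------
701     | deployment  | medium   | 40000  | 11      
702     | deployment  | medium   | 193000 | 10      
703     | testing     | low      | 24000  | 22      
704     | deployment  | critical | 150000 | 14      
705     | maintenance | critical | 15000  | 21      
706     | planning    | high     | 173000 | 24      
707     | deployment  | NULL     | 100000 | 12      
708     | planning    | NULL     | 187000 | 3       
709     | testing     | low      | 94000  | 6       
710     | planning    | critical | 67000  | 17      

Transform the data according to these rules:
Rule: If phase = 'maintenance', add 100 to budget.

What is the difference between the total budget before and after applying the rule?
100

Step 1: Original sum of budget = 1043000
Step 2: 1 records have phase = 'maintenance'
Step 3: Each affected record changes by 100
Step 4: Total change = 1 × 100 = 100
Step 5: New sum = 1043000 + 100 = 1043100
Step 6: Difference = |1043100 - 1043000| = 100
        (Sum increased by 100)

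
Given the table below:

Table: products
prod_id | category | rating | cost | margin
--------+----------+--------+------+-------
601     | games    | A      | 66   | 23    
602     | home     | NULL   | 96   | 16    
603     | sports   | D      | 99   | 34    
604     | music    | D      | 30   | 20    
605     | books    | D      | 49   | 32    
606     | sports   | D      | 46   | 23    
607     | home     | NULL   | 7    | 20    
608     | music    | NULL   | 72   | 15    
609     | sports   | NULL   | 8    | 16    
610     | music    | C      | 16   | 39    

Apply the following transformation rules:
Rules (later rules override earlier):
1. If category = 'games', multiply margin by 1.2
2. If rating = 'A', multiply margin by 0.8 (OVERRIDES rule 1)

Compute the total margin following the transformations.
233.4

Step 1: Rule 2 takes priority for records with rating = 'A'
  - 1 records: 23 × 0.8 = 18.4
Step 2: Rule 1 applies to remaining records with category = 'games'
  - 0 records: 0 × 1.2 = 0.0
Step 3: Other records unchanged: 215
Step 4: Final sum = 18.4 + 0.0 + 215 = 233.4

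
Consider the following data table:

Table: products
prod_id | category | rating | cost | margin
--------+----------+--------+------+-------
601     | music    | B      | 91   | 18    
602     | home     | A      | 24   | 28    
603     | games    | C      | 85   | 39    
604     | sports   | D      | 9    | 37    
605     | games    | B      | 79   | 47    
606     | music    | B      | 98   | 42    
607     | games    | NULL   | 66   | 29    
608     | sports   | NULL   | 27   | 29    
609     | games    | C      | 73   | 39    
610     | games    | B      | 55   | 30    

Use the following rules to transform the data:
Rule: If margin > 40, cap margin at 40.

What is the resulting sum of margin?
329

Step 1: 2 records have margin > 40
Step 2: These records originally summed to 89
Step 3: After capping: 2 × 40 = 80
Step 4: Unaffected records sum: 249
Step 5: Final sum = 80 + 249 = 329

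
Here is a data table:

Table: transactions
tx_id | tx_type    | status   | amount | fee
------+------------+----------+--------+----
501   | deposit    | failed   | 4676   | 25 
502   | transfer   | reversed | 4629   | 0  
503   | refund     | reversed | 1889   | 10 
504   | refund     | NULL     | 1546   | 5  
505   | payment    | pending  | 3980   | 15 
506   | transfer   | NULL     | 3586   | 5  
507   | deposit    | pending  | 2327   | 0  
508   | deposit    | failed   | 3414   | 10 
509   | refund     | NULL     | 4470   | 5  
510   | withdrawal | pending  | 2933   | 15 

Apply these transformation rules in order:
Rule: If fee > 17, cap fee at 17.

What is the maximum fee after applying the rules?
17

Step 1: Original maximum fee = 25
Step 2: Apply cap at 17
Step 3: 1 records had fee > 17 and were capped
Step 4: Maximum after transformation = 17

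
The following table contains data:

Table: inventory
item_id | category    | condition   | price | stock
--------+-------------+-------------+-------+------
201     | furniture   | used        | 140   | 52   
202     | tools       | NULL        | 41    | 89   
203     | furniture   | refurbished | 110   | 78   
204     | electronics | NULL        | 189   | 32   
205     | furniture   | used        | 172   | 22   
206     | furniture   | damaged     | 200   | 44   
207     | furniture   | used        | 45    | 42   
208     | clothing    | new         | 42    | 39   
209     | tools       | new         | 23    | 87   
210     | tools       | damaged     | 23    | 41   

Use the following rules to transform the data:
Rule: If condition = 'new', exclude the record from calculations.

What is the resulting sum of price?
920

Step 1: Identify records where condition = 'new'
Step 2: The excluded records sum to 65
Step 3: Original total price = 985
Step 4: Remaining total = 985 - 65 = 920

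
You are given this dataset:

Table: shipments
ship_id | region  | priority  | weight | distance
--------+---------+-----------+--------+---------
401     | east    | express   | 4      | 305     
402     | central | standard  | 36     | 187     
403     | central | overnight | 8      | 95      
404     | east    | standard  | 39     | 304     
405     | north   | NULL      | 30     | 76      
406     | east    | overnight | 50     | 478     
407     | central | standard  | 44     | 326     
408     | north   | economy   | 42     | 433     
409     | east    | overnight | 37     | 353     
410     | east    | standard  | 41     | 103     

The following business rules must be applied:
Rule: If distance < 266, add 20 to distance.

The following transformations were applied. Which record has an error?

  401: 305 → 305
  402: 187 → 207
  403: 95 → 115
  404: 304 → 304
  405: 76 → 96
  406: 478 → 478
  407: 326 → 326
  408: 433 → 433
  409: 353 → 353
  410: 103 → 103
Record 410 has an error. The correct transformed value should be 123, not 103.

Step 1: Check each record against the rule
Step 2: Record 410 has distance = 103
Step 3: Since 103 < 266, the bonus should have been applied
Step 4: Correct value = 123, but claimed value = 103
Conclusion: Record 410 has the error.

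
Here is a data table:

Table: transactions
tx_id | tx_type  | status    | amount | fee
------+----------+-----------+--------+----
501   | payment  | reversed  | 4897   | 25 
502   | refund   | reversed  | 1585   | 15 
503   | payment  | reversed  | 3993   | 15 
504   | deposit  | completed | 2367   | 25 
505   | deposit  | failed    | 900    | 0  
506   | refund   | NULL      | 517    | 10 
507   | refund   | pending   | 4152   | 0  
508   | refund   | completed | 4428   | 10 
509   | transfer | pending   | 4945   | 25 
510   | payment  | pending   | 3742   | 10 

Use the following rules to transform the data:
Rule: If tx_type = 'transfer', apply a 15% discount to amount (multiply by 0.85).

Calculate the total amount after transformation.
30784.25

Step 1: Records with tx_type = 'transfer' have total amount = 4945
Step 2: Apply multiplier: 4945 × 0.85 = 4203.25
Step 3: Other records total: 26581
Step 4: Final sum = 4203.25 + 26581 = 30784.25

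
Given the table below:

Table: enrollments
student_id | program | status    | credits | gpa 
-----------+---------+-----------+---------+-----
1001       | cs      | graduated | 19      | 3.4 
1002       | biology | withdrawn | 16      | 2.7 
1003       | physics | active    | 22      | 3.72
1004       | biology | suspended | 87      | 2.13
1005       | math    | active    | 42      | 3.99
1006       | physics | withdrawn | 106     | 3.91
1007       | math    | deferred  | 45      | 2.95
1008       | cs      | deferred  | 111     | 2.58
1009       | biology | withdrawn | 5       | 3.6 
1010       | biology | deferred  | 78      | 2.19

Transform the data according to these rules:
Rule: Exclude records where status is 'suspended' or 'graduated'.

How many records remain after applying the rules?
8

Step 1: Count records to exclude
  - 1 (suspended) + 1 (graduated) = 2 records
Step 2: Total records: 10
Step 3: Remaining = 10 - 2 = 8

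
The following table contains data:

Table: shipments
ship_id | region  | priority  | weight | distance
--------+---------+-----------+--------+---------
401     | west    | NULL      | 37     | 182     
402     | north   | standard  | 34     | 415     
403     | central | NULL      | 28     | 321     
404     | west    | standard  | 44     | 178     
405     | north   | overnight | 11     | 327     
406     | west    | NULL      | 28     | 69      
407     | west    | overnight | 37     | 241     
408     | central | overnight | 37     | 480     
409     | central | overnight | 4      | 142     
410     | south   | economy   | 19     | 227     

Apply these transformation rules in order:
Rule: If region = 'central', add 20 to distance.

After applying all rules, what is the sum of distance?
2642

Step 1: Count records where region = 'central': 3
Step 2: Total bonus added: 3 × 20 = 60
Step 3: Original sum of distance: 2582
Step 4: Final sum = 2582 + 60 = 2642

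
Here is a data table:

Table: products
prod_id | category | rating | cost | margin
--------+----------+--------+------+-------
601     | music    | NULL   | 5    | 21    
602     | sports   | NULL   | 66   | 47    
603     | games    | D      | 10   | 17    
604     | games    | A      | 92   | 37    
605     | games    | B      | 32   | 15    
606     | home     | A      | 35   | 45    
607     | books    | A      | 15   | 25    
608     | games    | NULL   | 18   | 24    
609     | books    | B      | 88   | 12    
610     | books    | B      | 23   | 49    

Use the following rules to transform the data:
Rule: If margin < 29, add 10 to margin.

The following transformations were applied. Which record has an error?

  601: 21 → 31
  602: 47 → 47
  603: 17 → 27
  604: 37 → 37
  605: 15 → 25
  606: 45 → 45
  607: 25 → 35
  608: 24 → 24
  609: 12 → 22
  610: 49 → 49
Record 608 has an error. The correct transformed value should be 34, not 24.

Step 1: Check each record against the rule
Step 2: Record 608 has margin = 24
Step 3: Since 24 < 29, the bonus should have been applied
Step 4: Correct value = 34, but claimed value = 24
Conclusion: Record 608 has the error.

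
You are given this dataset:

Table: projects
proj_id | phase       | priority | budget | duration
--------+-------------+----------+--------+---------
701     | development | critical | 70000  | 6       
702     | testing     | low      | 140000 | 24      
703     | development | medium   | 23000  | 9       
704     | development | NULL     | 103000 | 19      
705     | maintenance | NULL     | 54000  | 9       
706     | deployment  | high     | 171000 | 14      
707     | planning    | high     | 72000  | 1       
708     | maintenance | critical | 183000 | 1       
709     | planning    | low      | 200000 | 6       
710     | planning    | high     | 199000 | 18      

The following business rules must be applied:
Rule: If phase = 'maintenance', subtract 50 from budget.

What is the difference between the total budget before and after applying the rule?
100

Step 1: Original sum of budget = 1215000
Step 2: 2 records have phase = 'maintenance'
Step 3: Each affected record changes by -50
Step 4: Total change = 2 × -50 = -100
Step 5: New sum = 1215000 + -100 = 1214900
Step 6: Difference = |1214900 - 1215000| = 100
        (Sum decreased by 100)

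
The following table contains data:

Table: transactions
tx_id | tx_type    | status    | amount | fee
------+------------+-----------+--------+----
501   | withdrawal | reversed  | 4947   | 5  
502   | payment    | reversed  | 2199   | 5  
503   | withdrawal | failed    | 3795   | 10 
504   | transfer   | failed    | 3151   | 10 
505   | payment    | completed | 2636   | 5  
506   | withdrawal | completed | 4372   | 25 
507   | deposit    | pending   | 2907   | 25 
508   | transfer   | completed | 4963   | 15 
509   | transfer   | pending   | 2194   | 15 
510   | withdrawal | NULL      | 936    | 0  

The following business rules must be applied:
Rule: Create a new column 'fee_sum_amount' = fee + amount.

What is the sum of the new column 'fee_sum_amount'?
32215

Step 1: For each record, compute fee + amount
Example calculations:
  5 + 4947 = 4952
  5 + 2199 = 2204
  10 + 3795 = 3805
  ...
Step 2: Sum all derived values
Step 3: Total = 32215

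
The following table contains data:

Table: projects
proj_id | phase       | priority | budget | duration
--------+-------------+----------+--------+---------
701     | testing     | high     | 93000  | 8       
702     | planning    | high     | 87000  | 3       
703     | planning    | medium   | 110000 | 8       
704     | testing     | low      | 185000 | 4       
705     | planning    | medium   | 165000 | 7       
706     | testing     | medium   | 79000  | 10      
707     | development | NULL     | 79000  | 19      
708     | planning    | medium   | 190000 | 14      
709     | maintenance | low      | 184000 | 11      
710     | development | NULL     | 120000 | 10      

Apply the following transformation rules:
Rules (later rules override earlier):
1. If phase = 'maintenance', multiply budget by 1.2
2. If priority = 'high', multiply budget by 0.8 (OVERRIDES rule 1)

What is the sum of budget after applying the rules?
1292800.0

Step 1: Rule 2 takes priority for records with priority = 'high'
  - 2 records: 180000 × 0.8 = 144000.0
Step 2: Rule 1 applies to remaining records with phase = 'maintenance'
  - 1 records: 184000 × 1.2 = 220800.0
Step 3: Other records unchanged: 928000
Step 4: Final sum = 144000.0 + 220800.0 + 928000 = 1292800.0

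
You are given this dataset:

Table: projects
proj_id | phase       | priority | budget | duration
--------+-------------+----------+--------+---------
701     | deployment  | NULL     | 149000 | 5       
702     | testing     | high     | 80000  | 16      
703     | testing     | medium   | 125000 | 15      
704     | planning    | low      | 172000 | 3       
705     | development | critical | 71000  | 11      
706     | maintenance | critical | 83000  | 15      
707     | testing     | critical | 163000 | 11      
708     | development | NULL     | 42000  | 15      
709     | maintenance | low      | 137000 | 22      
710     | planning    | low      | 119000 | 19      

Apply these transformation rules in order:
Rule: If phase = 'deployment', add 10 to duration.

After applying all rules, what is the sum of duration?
142

Step 1: Count records where phase = 'deployment': 1
Step 2: Total bonus added: 1 × 10 = 10
Step 3: Original sum of duration: 132
Step 4: Final sum = 132 + 10 = 142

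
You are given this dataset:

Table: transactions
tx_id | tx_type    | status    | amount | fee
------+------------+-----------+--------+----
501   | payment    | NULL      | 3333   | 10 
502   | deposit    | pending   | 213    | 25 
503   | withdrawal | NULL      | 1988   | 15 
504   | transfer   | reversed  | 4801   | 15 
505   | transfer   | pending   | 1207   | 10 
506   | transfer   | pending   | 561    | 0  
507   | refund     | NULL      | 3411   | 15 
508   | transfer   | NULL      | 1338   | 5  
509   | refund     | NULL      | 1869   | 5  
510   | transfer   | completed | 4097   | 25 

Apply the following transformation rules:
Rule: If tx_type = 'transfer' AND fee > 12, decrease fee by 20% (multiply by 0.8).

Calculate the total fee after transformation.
117.0

Step 1: Find records where tx_type = 'transfer' AND fee > 12
Step 2: 2 records match, summing to 40
Step 3: After multiplier: 40 × 0.8 = 32.0
Step 4: Unaffected records sum: 85
Step 5: Final sum = 32.0 + 85 = 117.0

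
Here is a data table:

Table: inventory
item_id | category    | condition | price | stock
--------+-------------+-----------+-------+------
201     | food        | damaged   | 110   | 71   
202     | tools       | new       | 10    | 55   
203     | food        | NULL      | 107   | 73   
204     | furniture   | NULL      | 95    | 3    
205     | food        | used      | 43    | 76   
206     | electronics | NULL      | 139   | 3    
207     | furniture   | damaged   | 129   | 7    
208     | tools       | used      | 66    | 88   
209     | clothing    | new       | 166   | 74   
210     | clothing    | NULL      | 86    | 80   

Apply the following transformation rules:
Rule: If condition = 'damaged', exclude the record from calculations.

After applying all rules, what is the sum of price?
712

Step 1: Identify records where condition = 'damaged'
Step 2: The excluded records sum to 239
Step 3: Original total price = 951
Step 4: Remaining total = 951 - 239 = 712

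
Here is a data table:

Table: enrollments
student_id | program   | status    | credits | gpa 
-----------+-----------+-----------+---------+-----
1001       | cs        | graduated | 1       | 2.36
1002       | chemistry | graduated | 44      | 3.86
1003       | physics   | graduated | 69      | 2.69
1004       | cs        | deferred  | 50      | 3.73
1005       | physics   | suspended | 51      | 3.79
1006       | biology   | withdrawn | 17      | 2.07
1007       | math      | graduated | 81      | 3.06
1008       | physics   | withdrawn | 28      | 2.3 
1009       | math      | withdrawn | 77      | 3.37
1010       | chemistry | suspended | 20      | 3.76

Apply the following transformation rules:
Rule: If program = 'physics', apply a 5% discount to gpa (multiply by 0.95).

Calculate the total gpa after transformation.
30.55

Step 1: Records with program = 'physics' have total gpa = 8.78
Step 2: Apply multiplier: 8.78 × 0.95 = 8.34
Step 3: Other records total: 22.21
Step 4: Final sum = 8.34 + 22.21 = 30.55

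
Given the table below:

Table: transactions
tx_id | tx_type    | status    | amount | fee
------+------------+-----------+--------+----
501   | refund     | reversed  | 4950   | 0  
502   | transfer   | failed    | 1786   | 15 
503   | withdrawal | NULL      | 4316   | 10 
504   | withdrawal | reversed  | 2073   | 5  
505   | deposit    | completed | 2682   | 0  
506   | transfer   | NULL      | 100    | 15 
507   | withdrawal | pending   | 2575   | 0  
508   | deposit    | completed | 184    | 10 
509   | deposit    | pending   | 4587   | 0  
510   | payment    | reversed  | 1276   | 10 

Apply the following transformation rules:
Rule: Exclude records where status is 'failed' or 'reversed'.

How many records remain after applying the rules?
6

Step 1: Count records to exclude
  - 1 (failed) + 3 (reversed) = 4 records
Step 2: Total records: 10
Step 3: Remaining = 10 - 4 = 6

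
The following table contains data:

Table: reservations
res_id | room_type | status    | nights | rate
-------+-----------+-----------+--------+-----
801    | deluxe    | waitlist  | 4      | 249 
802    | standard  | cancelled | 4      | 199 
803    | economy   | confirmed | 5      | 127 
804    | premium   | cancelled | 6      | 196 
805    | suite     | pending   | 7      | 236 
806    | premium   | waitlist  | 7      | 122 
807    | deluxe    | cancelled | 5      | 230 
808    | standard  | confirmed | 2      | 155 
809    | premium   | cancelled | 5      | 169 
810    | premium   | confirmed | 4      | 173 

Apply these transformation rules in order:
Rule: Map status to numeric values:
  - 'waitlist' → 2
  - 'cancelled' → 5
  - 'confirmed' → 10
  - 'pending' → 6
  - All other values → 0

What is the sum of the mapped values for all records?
60

Step 1: Apply mapping to each record
Step 2: Count by status:
  'waitlist': 2 records × 2 = 4
  'cancelled': 4 records × 5 = 20
  'confirmed': 3 records × 10 = 30
  'pending': 1 records × 6 = 6
Step 3: Sum all mapped values = 60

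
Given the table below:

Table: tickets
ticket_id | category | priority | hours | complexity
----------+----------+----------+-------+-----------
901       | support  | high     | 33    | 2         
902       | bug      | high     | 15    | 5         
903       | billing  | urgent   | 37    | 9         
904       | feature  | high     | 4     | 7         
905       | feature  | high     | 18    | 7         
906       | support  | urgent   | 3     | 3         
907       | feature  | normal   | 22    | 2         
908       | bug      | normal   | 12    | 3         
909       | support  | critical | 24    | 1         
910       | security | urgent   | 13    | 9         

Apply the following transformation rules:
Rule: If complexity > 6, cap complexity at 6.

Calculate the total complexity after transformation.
40

Step 1: 4 records have complexity > 6
Step 2: These records originally summed to 32
Step 3: After capping: 4 × 6 = 24
Step 4: Unaffected records sum: 16
Step 5: Final sum = 24 + 16 = 40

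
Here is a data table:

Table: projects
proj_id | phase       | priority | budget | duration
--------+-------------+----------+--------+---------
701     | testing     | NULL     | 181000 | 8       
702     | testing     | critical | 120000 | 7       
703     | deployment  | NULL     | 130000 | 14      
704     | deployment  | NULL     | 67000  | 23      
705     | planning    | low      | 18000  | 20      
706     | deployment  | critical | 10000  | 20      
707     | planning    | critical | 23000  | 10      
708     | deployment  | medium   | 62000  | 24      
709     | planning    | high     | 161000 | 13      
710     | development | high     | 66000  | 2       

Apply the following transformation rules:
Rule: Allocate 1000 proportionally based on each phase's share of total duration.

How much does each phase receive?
deployment: 574.47, development: 14.18, planning: 304.96, testing: 106.38

Step 1: Calculate total duration = 141
Step 2: Calculate each phase's proportion:
  deployment: 81/141 = 57.45% → 574.47
  development: 2/141 = 1.42% → 14.18
  planning: 43/141 = 30.50% → 304.96
  testing: 15/141 = 10.64% → 106.38
Step 3: Verify: sum of allocations ≈ 1000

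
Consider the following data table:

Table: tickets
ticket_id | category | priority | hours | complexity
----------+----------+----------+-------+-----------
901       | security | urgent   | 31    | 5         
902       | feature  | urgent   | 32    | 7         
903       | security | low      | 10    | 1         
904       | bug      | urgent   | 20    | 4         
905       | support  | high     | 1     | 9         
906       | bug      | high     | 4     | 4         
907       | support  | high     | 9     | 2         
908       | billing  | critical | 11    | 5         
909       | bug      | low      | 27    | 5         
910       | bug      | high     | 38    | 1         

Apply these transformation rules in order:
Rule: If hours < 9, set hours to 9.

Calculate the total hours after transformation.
196

Step 1: 2 records have hours < 9
Step 2: These records originally summed to 5
Step 3: After setting to minimum: 2 × 9 = 18
Step 4: Unaffected records sum: 178
Step 5: Final sum = 18 + 178 = 196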